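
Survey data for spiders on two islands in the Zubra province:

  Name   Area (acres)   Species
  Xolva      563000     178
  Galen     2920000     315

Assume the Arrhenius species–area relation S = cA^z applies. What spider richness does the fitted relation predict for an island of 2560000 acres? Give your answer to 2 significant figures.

300

z = ln(315/178) / ln(2920000/563000) = 0.5708 / 1.6461 = 0.3468
c = 178 / 563000^0.3468 = 178 / 98.64 = 1.805
S₃ = 1.805 × 2560000^0.3468 = 1.805 × 166.8 ≈ 301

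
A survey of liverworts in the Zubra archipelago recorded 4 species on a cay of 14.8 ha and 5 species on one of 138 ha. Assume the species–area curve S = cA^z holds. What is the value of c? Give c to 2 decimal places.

3.06

z = ln(S₂/S₁) / ln(A₂/A₁) = ln(5/4) / ln(138/14.8) = 0.2231 / 2.2326 = 0.0999
c = S₁ / A₁^z = 4 / 14.8^0.0999 = 4 / 1.309 = 3.056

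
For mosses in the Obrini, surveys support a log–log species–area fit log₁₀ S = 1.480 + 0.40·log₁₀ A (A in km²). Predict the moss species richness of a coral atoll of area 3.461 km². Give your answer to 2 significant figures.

50

S = 30.2 × 3.461^0.4 = 30.2 × 1.643 ≈ 49.62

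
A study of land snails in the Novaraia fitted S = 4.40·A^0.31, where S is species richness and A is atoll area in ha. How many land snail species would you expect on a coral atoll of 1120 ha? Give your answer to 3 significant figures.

S = 4.4 × 1120^0.31
ln S = ln 4.4 + 0.31 × ln 1120 = 1.4816 + 0.31 × 7.0211 = 3.6581
S = e^3.6581 ≈ 38.79

38.8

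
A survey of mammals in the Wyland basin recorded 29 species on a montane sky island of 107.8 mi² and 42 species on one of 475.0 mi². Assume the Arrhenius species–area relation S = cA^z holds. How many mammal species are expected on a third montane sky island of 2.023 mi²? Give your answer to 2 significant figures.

z = ln(42/29) / ln(475/107.8) = 0.3704 / 1.4830 = 0.2497
c = 29 / 107.8^0.2497 = 29 / 3.218 = 9.011
S₃ = 9.011 × 2.023^0.2497 = 9.011 × 1.192 ≈ 10.74

11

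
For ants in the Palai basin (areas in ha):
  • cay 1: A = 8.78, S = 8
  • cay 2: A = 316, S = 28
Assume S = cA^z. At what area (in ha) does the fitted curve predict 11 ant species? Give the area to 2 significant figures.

22 ha

z = ln(28/8) / ln(316/8.78) = 1.2528 / 3.5833 = 0.3496
c = 8 / 8.78^0.3496 = 8 / 2.137 = 3.743
A = (11/3.743)^(1/0.3496) ⇒ ln A = ln(2.939)/0.3496 = 3.0833
A = e^3.0833 ≈ 21.83 ha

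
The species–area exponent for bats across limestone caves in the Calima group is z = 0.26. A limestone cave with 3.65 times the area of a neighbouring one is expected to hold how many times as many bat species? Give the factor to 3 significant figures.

S₂/S₁ = (A₂/A₁)^z = 3.65^0.26
ln(S₂/S₁) = 0.26 × ln 3.65 = 0.26 × 1.2947 = 0.3366
S₂/S₁ = e^0.3366 ≈ 1.4

1.40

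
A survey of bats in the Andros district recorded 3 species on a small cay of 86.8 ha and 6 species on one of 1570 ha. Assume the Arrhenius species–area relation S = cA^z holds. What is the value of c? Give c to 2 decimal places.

z = ln(S₂/S₁) / ln(A₂/A₁) = ln(6/3) / ln(1570/86.8) = 0.6931 / 2.8952 = 0.2394
c = S₁ / A₁^z = 3 / 86.8^0.2394 = 3 / 2.911 = 1.03

1.03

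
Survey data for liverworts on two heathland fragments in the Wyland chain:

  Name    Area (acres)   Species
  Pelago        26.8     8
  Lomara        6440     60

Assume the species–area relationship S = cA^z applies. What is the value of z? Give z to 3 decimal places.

Taking logs: ln S = ln c + z ln A, so z = (ln S₂ − ln S₁)/(ln A₂ − ln A₁).
z = ln(60/8) / ln(6440/26.8) = ln(7.5) / ln(240.3) = 2.0149 / 5.4819 = 0.3676

0.368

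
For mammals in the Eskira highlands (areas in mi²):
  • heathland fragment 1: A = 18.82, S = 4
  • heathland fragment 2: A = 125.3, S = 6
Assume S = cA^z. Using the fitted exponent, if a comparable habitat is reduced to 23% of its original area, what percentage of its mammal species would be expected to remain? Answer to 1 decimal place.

z = ln(6/4) / ln(125.3/18.82) = 0.4055 / 1.8958 = 0.2139
S_new/S_old = (A_new/A_old)^z = 0.23^0.2139 = exp(0.2139 × -1.4697) = 0.7303

73.0%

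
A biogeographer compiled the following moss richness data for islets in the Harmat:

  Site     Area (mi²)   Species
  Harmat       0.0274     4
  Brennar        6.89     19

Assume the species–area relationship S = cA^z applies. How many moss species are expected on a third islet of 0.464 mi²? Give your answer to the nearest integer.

9

z = ln(19/4) / ln(6.89/0.0274) = 1.5581 / 5.5273 = 0.2819
c = 4 / 0.0274^0.2819 = 4 / 0.3627 = 11.03
S₃ = 11.03 × 0.464^0.2819 = 11.03 × 0.8054 ≈ 8.881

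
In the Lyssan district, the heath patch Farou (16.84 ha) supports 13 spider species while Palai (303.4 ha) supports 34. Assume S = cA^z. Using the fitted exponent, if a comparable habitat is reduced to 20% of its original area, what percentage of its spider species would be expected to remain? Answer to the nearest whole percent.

59%

z = ln(34/13) / ln(303.4/16.84) = 0.9614 / 2.8913 = 0.3325
S_new/S_old = (A_new/A_old)^z = 0.2^0.3325 = exp(0.3325 × -1.6094) = 0.5856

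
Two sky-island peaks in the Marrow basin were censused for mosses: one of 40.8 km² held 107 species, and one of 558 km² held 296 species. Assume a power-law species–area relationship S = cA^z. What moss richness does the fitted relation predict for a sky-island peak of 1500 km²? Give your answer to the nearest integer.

435

z = ln(296/107) / ln(558/40.8) = 1.0175 / 2.6157 = 0.3890
c = 107 / 40.8^0.3890 = 107 / 4.232 = 25.28
S₃ = 25.28 × 1500^0.3890 = 25.28 × 17.2 ≈ 434.9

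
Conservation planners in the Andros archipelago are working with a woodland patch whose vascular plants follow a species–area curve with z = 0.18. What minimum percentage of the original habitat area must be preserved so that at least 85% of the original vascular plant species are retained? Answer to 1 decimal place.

Need (A_new/A_old)^0.18 = 0.85, so A_new/A_old = 0.85^(1/0.18) = 0.85^5.556
ln(A_new/A_old) = ln 0.85 / 0.18 = -0.1625 / 0.18 = -0.9029
A_new/A_old = e^-0.9029 ≈ 0.4054

40.5%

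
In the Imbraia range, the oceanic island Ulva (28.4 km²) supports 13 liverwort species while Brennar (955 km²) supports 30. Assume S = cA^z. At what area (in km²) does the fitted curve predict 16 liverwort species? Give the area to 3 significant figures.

z = ln(30/13) / ln(955/28.4) = 0.8362 / 3.5153 = 0.2379
c = 13 / 28.4^0.2379 = 13 / 2.217 = 5.864
A = (16/5.864)^(1/0.2379) ⇒ ln A = ln(2.728)/0.2379 = 4.2192
A = e^4.2192 ≈ 67.98 km²

68.0 km²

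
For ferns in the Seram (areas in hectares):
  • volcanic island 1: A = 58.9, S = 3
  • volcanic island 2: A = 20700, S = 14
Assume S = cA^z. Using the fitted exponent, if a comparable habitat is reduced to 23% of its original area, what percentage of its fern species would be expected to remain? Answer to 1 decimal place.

z = ln(14/3) / ln(20700/58.9) = 1.5404 / 5.8620 = 0.2628
S_new/S_old = (A_new/A_old)^z = 0.23^0.2628 = exp(0.2628 × -1.4697) = 0.6796

68.0%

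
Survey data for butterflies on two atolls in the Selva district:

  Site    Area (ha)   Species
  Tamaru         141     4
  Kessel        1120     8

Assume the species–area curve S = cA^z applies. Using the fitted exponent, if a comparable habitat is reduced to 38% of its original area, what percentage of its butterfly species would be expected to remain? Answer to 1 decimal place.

z = ln(8/4) / ln(1120/141) = 0.6931 / 2.0723 = 0.3345
S_new/S_old = (A_new/A_old)^z = 0.38^0.3345 = exp(0.3345 × -0.9676) = 0.7235

72.4%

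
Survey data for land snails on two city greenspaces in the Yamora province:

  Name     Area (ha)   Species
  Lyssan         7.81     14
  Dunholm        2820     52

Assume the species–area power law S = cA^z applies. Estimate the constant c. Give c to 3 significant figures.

8.86

z = ln(S₂/S₁) / ln(A₂/A₁) = ln(52/14) / ln(2820/7.81) = 1.3122 / 5.8891 = 0.2228
c = S₁ / A₁^z = 14 / 7.81^0.2228 = 14 / 1.581 = 8.856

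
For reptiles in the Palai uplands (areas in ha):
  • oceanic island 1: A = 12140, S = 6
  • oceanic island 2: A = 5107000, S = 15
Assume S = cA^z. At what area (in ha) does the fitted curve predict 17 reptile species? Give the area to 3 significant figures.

11700000 ha

z = ln(15/6) / ln(5107000/12140) = 0.9163 / 6.0419 = 0.1517
c = 6 / 12140^0.1517 = 6 / 4.163 = 1.441
A = (17/1.441)^(1/0.1517) ⇒ ln A = ln(11.8)/0.1517 = 16.2714
A = e^16.2714 ≈ 11657108 ha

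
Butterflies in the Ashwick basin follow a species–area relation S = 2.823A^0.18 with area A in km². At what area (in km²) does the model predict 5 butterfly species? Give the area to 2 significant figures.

5 = 2.823 × A^0.18  ⇒  A^0.18 = 5/2.823 = 1.771
ln A = ln(1.771) / 0.18 = 0.5716 / 0.18 = 3.1758
A = e^3.1758 ≈ 23.95 km²

24 km²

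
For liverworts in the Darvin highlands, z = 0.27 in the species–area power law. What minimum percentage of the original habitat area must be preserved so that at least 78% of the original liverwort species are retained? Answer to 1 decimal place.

39.8%

Need (A_new/A_old)^0.27 = 0.78, so A_new/A_old = 0.78^(1/0.27) = 0.78^3.704
ln(A_new/A_old) = ln 0.78 / 0.27 = -0.2485 / 0.27 = -0.9202
A_new/A_old = e^-0.9202 ≈ 0.3984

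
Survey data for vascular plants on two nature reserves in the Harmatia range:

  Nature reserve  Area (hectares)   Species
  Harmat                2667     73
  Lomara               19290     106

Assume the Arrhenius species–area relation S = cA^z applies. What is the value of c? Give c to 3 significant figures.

z = ln(S₂/S₁) / ln(A₂/A₁) = ln(106/73) / ln(19290/2667) = 0.3730 / 1.9786 = 0.1885
c = S₁ / A₁^z = 73 / 2667^0.1885 = 73 / 4.424 = 16.5

16.5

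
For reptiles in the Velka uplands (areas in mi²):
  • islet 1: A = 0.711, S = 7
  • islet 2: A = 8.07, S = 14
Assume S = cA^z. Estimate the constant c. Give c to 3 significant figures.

7.72

z = ln(S₂/S₁) / ln(A₂/A₁) = ln(14/7) / ln(8.07/0.711) = 0.6931 / 2.4292 = 0.2853
c = S₁ / A₁^z = 7 / 0.711^0.2853 = 7 / 0.9073 = 7.716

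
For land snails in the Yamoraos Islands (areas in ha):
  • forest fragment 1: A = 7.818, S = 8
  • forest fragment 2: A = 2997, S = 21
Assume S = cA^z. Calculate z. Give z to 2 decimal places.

Taking logs: ln S = ln c + z ln A, so z = (ln S₂ − ln S₁)/(ln A₂ − ln A₁).
z = ln(21/8) / ln(2997/7.818) = ln(2.625) / ln(383.3) = 0.9651 / 5.9489 = 0.1622

0.16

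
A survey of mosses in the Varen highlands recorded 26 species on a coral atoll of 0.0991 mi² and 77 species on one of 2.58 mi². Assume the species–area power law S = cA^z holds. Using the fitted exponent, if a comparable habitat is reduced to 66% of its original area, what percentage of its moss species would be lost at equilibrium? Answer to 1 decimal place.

12.9%

z = ln(77/26) / ln(2.58/0.0991) = 1.0857 / 3.2594 = 0.3331
S_new/S_old = (A_new/A_old)^z = 0.66^0.3331 = exp(0.3331 × -0.4155) = 0.8707
Fraction lost = 1 − 0.8707 = 0.1293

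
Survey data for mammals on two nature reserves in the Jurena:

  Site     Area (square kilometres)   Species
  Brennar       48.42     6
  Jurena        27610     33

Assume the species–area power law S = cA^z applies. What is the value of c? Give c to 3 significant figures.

2.12

z = ln(S₂/S₁) / ln(A₂/A₁) = ln(33/6) / ln(27610/48.42) = 1.7047 / 6.3460 = 0.2686
c = S₁ / A₁^z = 6 / 48.42^0.2686 = 6 / 2.836 = 2.116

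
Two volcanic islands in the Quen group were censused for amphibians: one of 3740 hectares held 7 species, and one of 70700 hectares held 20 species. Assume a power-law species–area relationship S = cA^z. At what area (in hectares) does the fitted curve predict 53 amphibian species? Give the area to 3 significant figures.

1080000 hectares

z = ln(20/7) / ln(70700/3740) = 1.0498 / 2.9394 = 0.3572
c = 7 / 3740^0.3572 = 7 / 18.88 = 0.3707
A = (53/0.3707)^(1/0.3572) ⇒ ln A = ln(143)/0.3572 = 13.8948
A = e^13.8948 ≈ 1082557 hectares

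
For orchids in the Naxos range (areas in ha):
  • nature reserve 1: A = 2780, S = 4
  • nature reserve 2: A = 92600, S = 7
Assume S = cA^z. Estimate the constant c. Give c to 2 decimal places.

z = ln(S₂/S₁) / ln(A₂/A₁) = ln(7/4) / ln(92600/2780) = 0.5596 / 3.5058 = 0.1596
c = S₁ / A₁^z = 4 / 2780^0.1596 = 4 / 3.546 = 1.128

1.13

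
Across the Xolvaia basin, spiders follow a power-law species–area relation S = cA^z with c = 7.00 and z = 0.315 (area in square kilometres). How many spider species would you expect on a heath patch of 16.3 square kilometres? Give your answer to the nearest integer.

S = 7 × 16.3^0.315
ln S = ln 7 + 0.315 × ln 16.3 = 1.9459 + 0.315 × 2.7912 = 2.8251
S = e^2.8251 ≈ 16.86

17 species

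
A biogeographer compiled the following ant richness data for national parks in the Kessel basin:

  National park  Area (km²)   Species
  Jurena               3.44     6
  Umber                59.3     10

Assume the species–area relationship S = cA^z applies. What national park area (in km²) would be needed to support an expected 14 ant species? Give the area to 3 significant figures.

387 km²

z = ln(10/6) / ln(59.3/3.44) = 0.5108 / 2.8471 = 0.1794
c = 6 / 3.44^0.1794 = 6 / 1.248 = 4.807
A = (14/4.807)^(1/0.1794) ⇒ ln A = ln(2.912)/0.1794 = 5.9580
A = e^5.9580 ≈ 386.8 km²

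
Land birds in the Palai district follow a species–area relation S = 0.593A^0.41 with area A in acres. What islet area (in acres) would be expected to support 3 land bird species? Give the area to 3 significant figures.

52.1 acres

3 = 0.593 × A^0.41  ⇒  A^0.41 = 3/0.593 = 5.059
ln A = ln(5.059) / 0.41 = 1.6212 / 0.41 = 3.9541
A = e^3.9541 ≈ 52.15 acres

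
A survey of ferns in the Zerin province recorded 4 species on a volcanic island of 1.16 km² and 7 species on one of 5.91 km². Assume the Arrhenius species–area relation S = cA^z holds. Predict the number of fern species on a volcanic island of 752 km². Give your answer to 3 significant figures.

37.0

z = ln(7/4) / ln(5.91/1.16) = 0.5596 / 1.6282 = 0.3437
c = 4 / 1.16^0.3437 = 4 / 1.052 = 3.801
S₃ = 3.801 × 752^0.3437 = 3.801 × 9.74 ≈ 37.02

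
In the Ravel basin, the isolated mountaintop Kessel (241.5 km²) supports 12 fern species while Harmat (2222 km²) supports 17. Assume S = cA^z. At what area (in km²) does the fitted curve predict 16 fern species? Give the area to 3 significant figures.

1510 km²

z = ln(17/12) / ln(2222/241.5) = 0.3483 / 2.2193 = 0.1569
c = 12 / 241.5^0.1569 = 12 / 2.366 = 5.072
A = (16/5.072)^(1/0.1569) ⇒ ln A = ln(3.154)/0.1569 = 7.3199
A = e^7.3199 ≈ 1510 km²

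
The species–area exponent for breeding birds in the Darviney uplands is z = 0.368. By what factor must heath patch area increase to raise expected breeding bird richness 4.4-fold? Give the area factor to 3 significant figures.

(A₂/A₁)^0.368 = 4.4, so A₂/A₁ = 4.4^(1/0.368) = 4.4^2.717
ln(A₂/A₁) = ln 4.4 / 0.368 = 1.4816 / 0.368 = 4.0261
A₂/A₁ = e^4.0261 ≈ 56.04

56.0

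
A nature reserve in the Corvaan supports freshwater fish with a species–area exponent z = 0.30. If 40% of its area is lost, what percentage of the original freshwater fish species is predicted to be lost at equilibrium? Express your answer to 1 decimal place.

14.2%

S_new/S_old = (A_new/A_old)^z = 0.6^0.3
= exp(0.3 × ln 0.6) = exp(0.3 × -0.5108) = exp(-0.1532) ≈ 0.8579
Fraction lost = 1 − 0.8579 = 0.1421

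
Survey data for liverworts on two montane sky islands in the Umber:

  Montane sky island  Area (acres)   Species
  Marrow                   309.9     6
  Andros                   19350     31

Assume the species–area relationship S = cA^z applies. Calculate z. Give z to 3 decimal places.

Taking logs: ln S = ln c + z ln A, so z = (ln S₂ − ln S₁)/(ln A₂ − ln A₁).
z = ln(31/6) / ln(19350/309.9) = ln(5.167) / ln(62.44) = 1.6422 / 4.1342 = 0.3972

0.397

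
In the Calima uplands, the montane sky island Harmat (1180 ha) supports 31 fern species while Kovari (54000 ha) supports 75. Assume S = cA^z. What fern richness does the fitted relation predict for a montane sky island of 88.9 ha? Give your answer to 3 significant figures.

17.1

z = ln(75/31) / ln(54000/1180) = 0.8835 / 3.8235 = 0.2311
c = 31 / 1180^0.2311 = 31 / 5.127 = 6.047
S₃ = 6.047 × 88.9^0.2311 = 6.047 × 2.821 ≈ 17.06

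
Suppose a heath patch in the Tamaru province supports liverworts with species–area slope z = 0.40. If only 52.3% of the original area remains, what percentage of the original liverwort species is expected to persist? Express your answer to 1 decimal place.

77.2%

S_new/S_old = (A_new/A_old)^z = 0.523^0.4
= exp(0.4 × ln 0.523) = exp(0.4 × -0.6482) = exp(-0.2593) ≈ 0.7716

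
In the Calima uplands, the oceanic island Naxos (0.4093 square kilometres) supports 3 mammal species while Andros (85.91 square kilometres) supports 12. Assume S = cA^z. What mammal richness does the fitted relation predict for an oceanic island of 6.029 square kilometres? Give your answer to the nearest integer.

z = ln(12/3) / ln(85.91/0.4093) = 1.3863 / 5.3466 = 0.2593
c = 3 / 0.4093^0.2593 = 3 / 0.7932 = 3.782
S₃ = 3.782 × 6.029^0.2593 = 3.782 × 1.593 ≈ 6.026

6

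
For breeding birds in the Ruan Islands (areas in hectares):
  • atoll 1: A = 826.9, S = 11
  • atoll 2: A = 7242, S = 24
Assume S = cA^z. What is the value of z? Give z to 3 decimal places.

Taking logs: ln S = ln c + z ln A, so z = (ln S₂ − ln S₁)/(ln A₂ − ln A₁).
z = ln(24/11) / ln(7242/826.9) = ln(2.182) / ln(8.758) = 0.7802 / 2.1700 = 0.3595

0.360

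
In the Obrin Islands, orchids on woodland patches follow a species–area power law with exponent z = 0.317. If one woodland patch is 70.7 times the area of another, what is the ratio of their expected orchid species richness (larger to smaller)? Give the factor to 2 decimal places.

3.86

S₂/S₁ = (A₂/A₁)^z = 70.7^0.317
ln(S₂/S₁) = 0.317 × ln 70.7 = 0.317 × 4.2584 = 1.3499
S₂/S₁ = e^1.3499 ≈ 3.857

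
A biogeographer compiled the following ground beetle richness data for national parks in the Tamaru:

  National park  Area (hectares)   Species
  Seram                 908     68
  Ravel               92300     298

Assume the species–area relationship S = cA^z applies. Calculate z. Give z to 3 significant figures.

0.320

Taking logs: ln S = ln c + z ln A, so z = (ln S₂ − ln S₁)/(ln A₂ − ln A₁).
z = ln(298/68) / ln(92300/908) = ln(4.382) / ln(101.7) = 1.4776 / 4.6216 = 0.3197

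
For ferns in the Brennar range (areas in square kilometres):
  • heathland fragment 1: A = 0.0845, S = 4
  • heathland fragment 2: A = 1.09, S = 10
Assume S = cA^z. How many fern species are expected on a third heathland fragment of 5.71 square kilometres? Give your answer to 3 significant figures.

18.1

z = ln(10/4) / ln(1.09/0.0845) = 0.9163 / 2.5572 = 0.3583
c = 4 / 0.0845^0.3583 = 4 / 0.4125 = 9.696
S₃ = 9.696 × 5.71^0.3583 = 9.696 × 1.867 ≈ 18.1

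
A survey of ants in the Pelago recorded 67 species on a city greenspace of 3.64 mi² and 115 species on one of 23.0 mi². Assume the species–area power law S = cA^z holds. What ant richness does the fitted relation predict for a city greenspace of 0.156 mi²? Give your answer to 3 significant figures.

z = ln(115/67) / ln(23/3.64) = 0.5402 / 1.8435 = 0.2930
c = 67 / 3.64^0.2930 = 67 / 1.46 = 45.88
S₃ = 45.88 × 0.156^0.2930 = 45.88 × 0.5802 ≈ 26.62

26.6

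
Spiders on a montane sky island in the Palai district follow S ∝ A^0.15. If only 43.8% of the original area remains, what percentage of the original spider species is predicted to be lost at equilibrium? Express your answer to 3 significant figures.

11.6%

S_new/S_old = (A_new/A_old)^z = 0.438^0.15
= exp(0.15 × ln 0.438) = exp(0.15 × -0.8255) = exp(-0.1238) ≈ 0.8835
Fraction lost = 1 − 0.8835 = 0.1165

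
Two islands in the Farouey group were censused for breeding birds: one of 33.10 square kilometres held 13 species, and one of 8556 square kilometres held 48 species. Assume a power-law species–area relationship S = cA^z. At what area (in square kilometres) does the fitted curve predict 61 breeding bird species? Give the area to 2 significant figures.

z = ln(48/13) / ln(8556/33.1) = 1.3063 / 5.5549 = 0.2352
c = 13 / 33.1^0.2352 = 13 / 2.277 = 5.709
A = (61/5.709)^(1/0.2352) ⇒ ln A = ln(10.69)/0.2352 = 10.0736
A = e^10.0736 ≈ 23709 square kilometres

24000 square kilometres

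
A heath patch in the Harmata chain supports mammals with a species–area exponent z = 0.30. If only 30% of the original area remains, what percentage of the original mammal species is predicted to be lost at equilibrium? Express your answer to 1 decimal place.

S_new/S_old = (A_new/A_old)^z = 0.3^0.3
= exp(0.3 × ln 0.3) = exp(0.3 × -1.2040) = exp(-0.3612) ≈ 0.6968
Fraction lost = 1 − 0.6968 = 0.3032

30.3%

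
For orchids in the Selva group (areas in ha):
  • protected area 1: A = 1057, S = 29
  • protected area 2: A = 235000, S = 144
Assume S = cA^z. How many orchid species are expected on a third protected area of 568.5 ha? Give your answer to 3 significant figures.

24.1

z = ln(144/29) / ln(235000/1057) = 1.6025 / 5.4042 = 0.2965
c = 29 / 1057^0.2965 = 29 / 7.884 = 3.678
S₃ = 3.678 × 568.5^0.2965 = 3.678 × 6.56 ≈ 24.13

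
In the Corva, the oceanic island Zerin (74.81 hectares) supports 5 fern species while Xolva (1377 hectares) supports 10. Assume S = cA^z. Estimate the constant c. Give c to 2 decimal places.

1.79

z = ln(S₂/S₁) / ln(A₂/A₁) = ln(10/5) / ln(1377/74.81) = 0.6931 / 2.9127 = 0.2380
c = S₁ / A₁^z = 5 / 74.81^0.2380 = 5 / 2.792 = 1.791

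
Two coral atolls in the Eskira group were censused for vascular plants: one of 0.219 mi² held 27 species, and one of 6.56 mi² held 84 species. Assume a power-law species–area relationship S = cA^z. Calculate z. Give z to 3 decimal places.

Taking logs: ln S = ln c + z ln A, so z = (ln S₂ − ln S₁)/(ln A₂ − ln A₁).
z = ln(84/27) / ln(6.56/0.219) = ln(3.111) / ln(29.95) = 1.1350 / 3.3997 = 0.3338

0.334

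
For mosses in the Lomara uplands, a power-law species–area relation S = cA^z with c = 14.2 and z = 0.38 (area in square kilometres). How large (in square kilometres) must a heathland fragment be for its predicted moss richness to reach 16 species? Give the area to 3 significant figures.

16 = 14.2 × A^0.38  ⇒  A^0.38 = 16/14.2 = 1.127
ln A = ln(1.127) / 0.38 = 0.1193 / 0.38 = 0.3141
A = e^0.3141 ≈ 1.369 square kilometres

1.37 square kilometres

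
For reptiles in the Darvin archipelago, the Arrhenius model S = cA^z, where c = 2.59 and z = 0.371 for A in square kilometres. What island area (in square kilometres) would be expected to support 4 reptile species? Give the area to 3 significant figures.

3.23 square kilometres

4 = 2.59 × A^0.371  ⇒  A^0.371 = 4/2.59 = 1.544
ln A = ln(1.544) / 0.371 = 0.4346 / 0.371 = 1.1715
A = e^1.1715 ≈ 3.227 square kilometres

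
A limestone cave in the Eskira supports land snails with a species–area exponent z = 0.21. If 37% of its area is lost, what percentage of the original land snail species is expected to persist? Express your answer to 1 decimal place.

90.8%

S_new/S_old = (A_new/A_old)^z = 0.63^0.21
= exp(0.21 × ln 0.63) = exp(0.21 × -0.4620) = exp(-0.0970) ≈ 0.9075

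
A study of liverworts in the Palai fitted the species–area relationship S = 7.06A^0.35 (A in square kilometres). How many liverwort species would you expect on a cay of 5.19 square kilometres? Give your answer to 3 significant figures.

12.6

S = 7.06 × 5.19^0.35 = 7.06 × 1.78 ≈ 12.56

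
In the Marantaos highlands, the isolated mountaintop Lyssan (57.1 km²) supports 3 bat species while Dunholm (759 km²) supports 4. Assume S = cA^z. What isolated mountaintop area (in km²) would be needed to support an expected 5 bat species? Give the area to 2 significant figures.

5600 km²

z = ln(4/3) / ln(759/57.1) = 0.2877 / 2.5872 = 0.1112
c = 3 / 57.1^0.1112 = 3 / 1.568 = 1.913
A = (5/1.913)^(1/0.1112) ⇒ ln A = ln(2.613)/0.1112 = 8.6388
A = e^8.6388 ≈ 5646 km²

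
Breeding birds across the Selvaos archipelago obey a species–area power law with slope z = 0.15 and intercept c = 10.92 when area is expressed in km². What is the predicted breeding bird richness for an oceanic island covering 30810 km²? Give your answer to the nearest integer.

S = 10.92 × 30810^0.15 = 10.92 × 4.713 ≈ 51.47

51 species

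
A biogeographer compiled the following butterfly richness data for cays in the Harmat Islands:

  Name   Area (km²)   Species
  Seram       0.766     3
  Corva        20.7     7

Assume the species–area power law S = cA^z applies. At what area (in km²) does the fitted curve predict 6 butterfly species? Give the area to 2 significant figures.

11 km²

z = ln(7/3) / ln(20.7/0.766) = 0.8473 / 3.2967 = 0.2570
c = 3 / 0.766^0.2570 = 3 / 0.9338 = 3.213
A = (6/3.213)^(1/0.2570) ⇒ ln A = ln(1.868)/0.2570 = 2.4304
A = e^2.4304 ≈ 11.36 km²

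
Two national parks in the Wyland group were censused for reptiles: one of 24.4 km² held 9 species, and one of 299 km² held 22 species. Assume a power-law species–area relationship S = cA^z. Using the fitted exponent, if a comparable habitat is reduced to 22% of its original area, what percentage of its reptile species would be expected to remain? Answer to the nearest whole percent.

58%

z = ln(22/9) / ln(299/24.4) = 0.8938 / 2.5059 = 0.3567
S_new/S_old = (A_new/A_old)^z = 0.22^0.3567 = exp(0.3567 × -1.5141) = 0.5827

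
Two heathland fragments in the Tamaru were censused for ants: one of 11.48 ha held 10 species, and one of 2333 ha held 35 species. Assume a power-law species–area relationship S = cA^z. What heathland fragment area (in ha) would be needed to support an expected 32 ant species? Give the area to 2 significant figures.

1600 ha

z = ln(35/10) / ln(2333/11.48) = 1.2528 / 5.3143 = 0.2357
c = 10 / 11.48^0.2357 = 10 / 1.778 = 5.625
A = (32/5.625)^(1/0.2357) ⇒ ln A = ln(5.689)/0.2357 = 7.3748
A = e^7.3748 ≈ 1595 ha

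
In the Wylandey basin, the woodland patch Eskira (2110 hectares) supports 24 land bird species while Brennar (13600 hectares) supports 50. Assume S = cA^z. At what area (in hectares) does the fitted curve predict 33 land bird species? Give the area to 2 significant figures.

4700 hectares

z = ln(50/24) / ln(13600/2110) = 0.7340 / 1.8634 = 0.3939
c = 24 / 2110^0.3939 = 24 / 20.39 = 1.177
A = (33/1.177)^(1/0.3939) ⇒ ln A = ln(28.04)/0.3939 = 8.4629
A = e^8.4629 ≈ 4736 hectares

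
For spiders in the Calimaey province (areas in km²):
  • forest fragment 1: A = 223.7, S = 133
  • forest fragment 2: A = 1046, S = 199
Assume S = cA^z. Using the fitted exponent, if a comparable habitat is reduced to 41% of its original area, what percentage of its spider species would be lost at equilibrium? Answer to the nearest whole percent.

21%

z = ln(199/133) / ln(1046/223.7) = 0.4030 / 1.5424 = 0.2612
S_new/S_old = (A_new/A_old)^z = 0.41^0.2612 = exp(0.2612 × -0.8916) = 0.7922
Fraction lost = 1 − 0.7922 = 0.2078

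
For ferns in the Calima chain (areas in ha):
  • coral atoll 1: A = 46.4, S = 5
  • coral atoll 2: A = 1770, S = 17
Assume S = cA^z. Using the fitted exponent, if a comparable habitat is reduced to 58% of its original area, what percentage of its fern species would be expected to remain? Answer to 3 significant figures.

z = ln(17/5) / ln(1770/46.4) = 1.2238 / 3.6414 = 0.3361
S_new/S_old = (A_new/A_old)^z = 0.58^0.3361 = exp(0.3361 × -0.5447) = 0.8327

83.3%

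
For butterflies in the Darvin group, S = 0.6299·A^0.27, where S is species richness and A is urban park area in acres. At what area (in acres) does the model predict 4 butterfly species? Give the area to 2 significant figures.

4 = 0.6299 × A^0.27  ⇒  A^0.27 = 4/0.6299 = 6.35
ln A = ln(6.35) / 0.27 = 1.8485 / 0.27 = 6.8463
A = e^6.8463 ≈ 940.4 acres

940 acres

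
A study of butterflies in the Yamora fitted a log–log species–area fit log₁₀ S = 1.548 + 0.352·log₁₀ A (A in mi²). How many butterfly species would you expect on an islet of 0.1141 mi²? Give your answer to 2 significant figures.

S = 35.32 × 0.1141^0.352
ln S = ln 35.32 + 0.352 × ln 0.1141 = 3.5644 + 0.352 × -2.1707 = 2.8003
S = e^2.8003 ≈ 16.45

16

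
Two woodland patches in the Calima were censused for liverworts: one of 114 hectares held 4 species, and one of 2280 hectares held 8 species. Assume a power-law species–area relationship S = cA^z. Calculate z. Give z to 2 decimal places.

0.23

Taking logs: ln S = ln c + z ln A, so z = (ln S₂ − ln S₁)/(ln A₂ − ln A₁).
z = ln(8/4) / ln(2280/114) = ln(2) / ln(20) = 0.6931 / 2.9957 = 0.2314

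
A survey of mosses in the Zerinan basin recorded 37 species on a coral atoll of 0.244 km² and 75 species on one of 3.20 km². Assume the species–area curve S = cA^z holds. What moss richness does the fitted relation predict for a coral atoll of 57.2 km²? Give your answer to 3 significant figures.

z = ln(75/37) / ln(3.2/0.244) = 0.7066 / 2.5737 = 0.2745
c = 37 / 0.244^0.2745 = 37 / 0.6789 = 54.5
S₃ = 54.5 × 57.2^0.2745 = 54.5 × 3.037 ≈ 165.5

166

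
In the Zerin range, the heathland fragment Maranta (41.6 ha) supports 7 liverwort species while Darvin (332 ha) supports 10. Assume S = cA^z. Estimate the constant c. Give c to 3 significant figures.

3.69

z = ln(S₂/S₁) / ln(A₂/A₁) = ln(10/7) / ln(332/41.6) = 0.3567 / 2.0770 = 0.1717
c = S₁ / A₁^z = 7 / 41.6^0.1717 = 7 / 1.897 = 3.69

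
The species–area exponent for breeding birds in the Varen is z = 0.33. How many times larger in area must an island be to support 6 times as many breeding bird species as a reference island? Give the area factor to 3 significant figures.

(A₂/A₁)^0.33 = 6, so A₂/A₁ = 6^(1/0.33) = 6^3.03
ln(A₂/A₁) = ln 6 / 0.33 = 1.7918 / 0.33 = 5.4296
A₂/A₁ = e^5.4296 ≈ 228.1

228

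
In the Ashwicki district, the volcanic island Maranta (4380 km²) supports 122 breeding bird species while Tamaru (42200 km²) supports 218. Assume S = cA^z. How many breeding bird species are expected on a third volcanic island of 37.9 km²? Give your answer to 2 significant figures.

36

z = ln(218/122) / ln(42200/4380) = 0.5805 / 2.2654 = 0.2562
c = 122 / 4380^0.2562 = 122 / 8.572 = 14.23
S₃ = 14.23 × 37.9^0.2562 = 14.23 × 2.538 ≈ 36.12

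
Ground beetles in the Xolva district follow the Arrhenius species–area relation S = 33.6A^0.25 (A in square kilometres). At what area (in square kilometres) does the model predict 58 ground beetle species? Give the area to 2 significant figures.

58 = 33.6 × A^0.25  ⇒  A^0.25 = 58/33.6 = 1.726
ln A = ln(1.726) / 0.25 = 0.5459 / 0.25 = 2.1837
A = e^2.1837 ≈ 8.879 square kilometres

8.9 square kilometres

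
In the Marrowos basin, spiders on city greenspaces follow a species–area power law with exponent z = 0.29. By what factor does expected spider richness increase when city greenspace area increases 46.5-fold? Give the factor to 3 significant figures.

3.04

S₂/S₁ = (A₂/A₁)^z = 46.5^0.29
ln(S₂/S₁) = 0.29 × ln 46.5 = 0.29 × 3.8395 = 1.1134
S₂/S₁ = e^1.1134 ≈ 3.045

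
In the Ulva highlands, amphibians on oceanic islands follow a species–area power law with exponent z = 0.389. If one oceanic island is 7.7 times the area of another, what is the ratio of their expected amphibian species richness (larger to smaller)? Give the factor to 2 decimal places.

S₂/S₁ = (A₂/A₁)^z = 7.7^0.389
ln(S₂/S₁) = 0.389 × ln 7.7 = 0.389 × 2.0412 = 0.7940
S₂/S₁ = e^0.7940 ≈ 2.212

2.21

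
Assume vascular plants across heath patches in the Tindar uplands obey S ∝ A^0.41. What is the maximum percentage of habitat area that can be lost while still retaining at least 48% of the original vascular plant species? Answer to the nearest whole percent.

Need (A_new/A_old)^0.41 = 0.48, so A_new/A_old = 0.48^(1/0.41) = 0.48^2.439
ln(A_new/A_old) = ln 0.48 / 0.41 = -0.7340 / 0.41 = -1.7902
A_new/A_old = e^-1.7902 ≈ 0.1669
Fraction that can be lost = 1 − 0.1669 = 0.8331

83%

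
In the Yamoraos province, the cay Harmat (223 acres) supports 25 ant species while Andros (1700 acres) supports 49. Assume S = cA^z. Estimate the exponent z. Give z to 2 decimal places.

Taking logs: ln S = ln c + z ln A, so z = (ln S₂ − ln S₁)/(ln A₂ − ln A₁).
z = ln(49/25) / ln(1700/223) = ln(1.96) / ln(7.623) = 0.6729 / 2.0312 = 0.3313

0.33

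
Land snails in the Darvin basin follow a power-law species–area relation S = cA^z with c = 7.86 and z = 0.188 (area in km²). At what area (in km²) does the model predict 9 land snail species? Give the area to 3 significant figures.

2.06 km²

9 = 7.86 × A^0.188  ⇒  A^0.188 = 9/7.86 = 1.145
ln A = ln(1.145) / 0.188 = 0.1354 / 0.188 = 0.7204
A = e^0.7204 ≈ 2.055 km²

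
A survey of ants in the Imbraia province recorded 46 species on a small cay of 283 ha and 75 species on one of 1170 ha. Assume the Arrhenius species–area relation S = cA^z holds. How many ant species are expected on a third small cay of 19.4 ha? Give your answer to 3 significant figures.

z = ln(75/46) / ln(1170/283) = 0.4888 / 1.4193 = 0.3444
c = 46 / 283^0.3444 = 46 / 6.99 = 6.581
S₃ = 6.581 × 19.4^0.3444 = 6.581 × 2.777 ≈ 18.27

18.3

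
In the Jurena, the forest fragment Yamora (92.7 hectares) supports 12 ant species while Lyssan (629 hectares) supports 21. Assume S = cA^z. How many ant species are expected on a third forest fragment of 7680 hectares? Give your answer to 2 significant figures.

z = ln(21/12) / ln(629/92.7) = 0.5596 / 1.9148 = 0.2923
c = 12 / 92.7^0.2923 = 12 / 3.758 = 3.194
S₃ = 3.194 × 7680^0.2923 = 3.194 × 13.66 ≈ 43.63

44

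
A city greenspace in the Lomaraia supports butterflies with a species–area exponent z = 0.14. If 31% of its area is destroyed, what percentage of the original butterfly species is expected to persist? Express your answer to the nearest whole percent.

S_new/S_old = (A_new/A_old)^z = 0.69^0.14
= exp(0.14 × ln 0.69) = exp(0.14 × -0.3711) = exp(-0.0519) ≈ 0.9494

95%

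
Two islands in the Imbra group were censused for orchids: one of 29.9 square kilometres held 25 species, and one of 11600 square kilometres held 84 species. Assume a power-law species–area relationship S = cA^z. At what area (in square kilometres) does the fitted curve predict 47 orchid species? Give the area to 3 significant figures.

667 square kilometres

z = ln(84/25) / ln(11600/29.9) = 1.2119 / 5.9609 = 0.2033
c = 25 / 29.9^0.2033 = 25 / 1.995 = 12.53
A = (47/12.53)^(1/0.2033) ⇒ ln A = ln(3.751)/0.2033 = 6.5028
A = e^6.5028 ≈ 667 square kilometres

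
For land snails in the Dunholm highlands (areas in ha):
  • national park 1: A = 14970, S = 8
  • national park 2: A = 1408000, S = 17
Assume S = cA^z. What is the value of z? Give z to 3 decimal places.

0.166

Taking logs: ln S = ln c + z ln A, so z = (ln S₂ − ln S₁)/(ln A₂ − ln A₁).
z = ln(17/8) / ln(1408000/14970) = ln(2.125) / ln(94.05) = 0.7538 / 4.5439 = 0.1659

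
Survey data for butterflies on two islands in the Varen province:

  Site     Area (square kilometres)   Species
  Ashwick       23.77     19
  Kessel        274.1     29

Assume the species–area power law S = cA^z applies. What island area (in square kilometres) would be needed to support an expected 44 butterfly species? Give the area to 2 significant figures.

3100 square kilometres

z = ln(29/19) / ln(274.1/23.77) = 0.4229 / 2.4451 = 0.1729
c = 19 / 23.77^0.1729 = 19 / 1.73 = 10.98
A = (44/10.98)^(1/0.1729) ⇒ ln A = ln(4.006)/0.1729 = 8.0241
A = e^8.0241 ≈ 3054 square kilometres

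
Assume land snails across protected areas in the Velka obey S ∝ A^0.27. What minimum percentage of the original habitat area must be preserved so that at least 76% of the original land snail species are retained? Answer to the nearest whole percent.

36%

Need (A_new/A_old)^0.27 = 0.76, so A_new/A_old = 0.76^(1/0.27) = 0.76^3.704
ln(A_new/A_old) = ln 0.76 / 0.27 = -0.2744 / 0.27 = -1.0164
A_new/A_old = e^-1.0164 ≈ 0.3619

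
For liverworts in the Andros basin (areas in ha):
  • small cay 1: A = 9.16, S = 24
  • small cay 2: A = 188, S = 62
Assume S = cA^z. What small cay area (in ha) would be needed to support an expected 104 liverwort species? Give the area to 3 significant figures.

976 ha

z = ln(62/24) / ln(188/9.16) = 0.9491 / 3.0216 = 0.3141
c = 24 / 9.16^0.3141 = 24 / 2.005 = 11.97
A = (104/11.97)^(1/0.3141) ⇒ ln A = ln(8.689)/0.3141 = 6.8832
A = e^6.8832 ≈ 975.8 ha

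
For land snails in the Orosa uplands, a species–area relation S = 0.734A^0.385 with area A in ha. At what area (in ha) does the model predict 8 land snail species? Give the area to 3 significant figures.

8 = 0.734 × A^0.385  ⇒  A^0.385 = 8/0.734 = 10.9
ln A = ln(10.9) / 0.385 = 2.3887 / 0.385 = 6.2044
A = e^6.2044 ≈ 494.9 ha

495 ha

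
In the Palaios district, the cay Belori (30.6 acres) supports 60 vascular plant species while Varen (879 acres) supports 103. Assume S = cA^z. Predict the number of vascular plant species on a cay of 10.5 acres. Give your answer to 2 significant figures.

z = ln(103/60) / ln(879/30.6) = 0.5404 / 3.3578 = 0.1609
c = 60 / 30.6^0.1609 = 60 / 1.734 = 34.6
S₃ = 34.6 × 10.5^0.1609 = 34.6 × 1.46 ≈ 50.51

51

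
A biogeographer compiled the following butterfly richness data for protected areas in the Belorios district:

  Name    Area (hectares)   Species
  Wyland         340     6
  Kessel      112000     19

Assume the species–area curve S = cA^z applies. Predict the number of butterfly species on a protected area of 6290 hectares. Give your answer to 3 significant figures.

10.7

z = ln(19/6) / ln(112000/340) = 1.1527 / 5.7973 = 0.1988
c = 6 / 340^0.1988 = 6 / 3.187 = 1.883
S₃ = 1.883 × 6290^0.1988 = 1.883 × 5.692 ≈ 10.72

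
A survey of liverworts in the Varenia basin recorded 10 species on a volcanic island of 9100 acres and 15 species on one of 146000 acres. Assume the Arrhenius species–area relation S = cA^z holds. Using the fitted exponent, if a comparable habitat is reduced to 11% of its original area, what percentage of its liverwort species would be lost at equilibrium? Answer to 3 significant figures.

z = ln(15/10) / ln(146000/9100) = 0.4055 / 2.7753 = 0.1461
S_new/S_old = (A_new/A_old)^z = 0.11^0.1461 = exp(0.1461 × -2.2073) = 0.7244
Fraction lost = 1 − 0.7244 = 0.2756

27.6%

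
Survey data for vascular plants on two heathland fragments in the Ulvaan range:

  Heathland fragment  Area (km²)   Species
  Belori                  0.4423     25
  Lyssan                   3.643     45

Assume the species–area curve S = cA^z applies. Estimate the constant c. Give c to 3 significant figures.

31.4

z = ln(S₂/S₁) / ln(A₂/A₁) = ln(45/25) / ln(3.643/0.4423) = 0.5878 / 2.1086 = 0.2788
c = S₁ / A₁^z = 25 / 0.4423^0.2788 = 25 / 0.7966 = 31.38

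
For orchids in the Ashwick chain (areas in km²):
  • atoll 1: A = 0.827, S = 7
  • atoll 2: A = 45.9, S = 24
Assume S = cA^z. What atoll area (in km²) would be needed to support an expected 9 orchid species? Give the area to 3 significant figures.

z = ln(24/7) / ln(45.9/0.827) = 1.2321 / 4.0164 = 0.3068
c = 7 / 0.827^0.3068 = 7 / 0.9434 = 7.42
A = (9/7.42)^(1/0.3068) ⇒ ln A = ln(1.213)/0.3068 = 0.6293
A = e^0.6293 ≈ 1.876 km²

1.88 km²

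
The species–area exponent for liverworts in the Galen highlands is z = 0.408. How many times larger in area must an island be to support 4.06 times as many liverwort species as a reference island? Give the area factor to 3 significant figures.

(A₂/A₁)^0.408 = 4.06, so A₂/A₁ = 4.06^(1/0.408) = 4.06^2.451
ln(A₂/A₁) = ln 4.06 / 0.408 = 1.4012 / 0.408 = 3.4343
A₂/A₁ = e^3.4343 ≈ 31.01

31.0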